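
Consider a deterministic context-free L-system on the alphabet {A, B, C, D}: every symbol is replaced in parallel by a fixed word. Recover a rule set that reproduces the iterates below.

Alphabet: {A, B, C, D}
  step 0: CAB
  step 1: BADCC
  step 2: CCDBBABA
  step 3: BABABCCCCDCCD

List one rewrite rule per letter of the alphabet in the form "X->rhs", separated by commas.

A->D, B->CC, C->BA, D->B

  step 2 ⇒ step 3: CCDBBABA ⇒ BA·BA·B·CC·CC·D·CC·D
    A ↦ D
    B ↦ CC
    C ↦ BA
    D ↦ B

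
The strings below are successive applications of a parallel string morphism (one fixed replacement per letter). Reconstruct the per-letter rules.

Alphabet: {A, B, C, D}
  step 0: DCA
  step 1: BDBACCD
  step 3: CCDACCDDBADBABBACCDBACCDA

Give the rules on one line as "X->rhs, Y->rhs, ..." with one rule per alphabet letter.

  step 0 ⇒ step 1: DCA ⇒ B·DBA·CCD
    A ↦ CCD
    C ↦ DBA
    D ↦ B
    B ↦ A  (constrained at step 1)

A->CCD, B->A, C->DBA, D->B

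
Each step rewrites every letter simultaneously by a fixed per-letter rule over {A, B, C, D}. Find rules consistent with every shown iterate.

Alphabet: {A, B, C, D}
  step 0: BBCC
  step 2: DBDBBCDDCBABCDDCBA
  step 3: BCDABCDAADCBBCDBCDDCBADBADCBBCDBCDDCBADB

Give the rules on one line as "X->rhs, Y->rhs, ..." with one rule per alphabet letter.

A->DB, B->A, C->DCB, D->BCD

  step 2 ⇒ step 3: DBDBBCDDCBABCDDCBA ⇒ BCD·A·BCD·A·A·DCB·BCD·BCD·DCB·A·DB·A·DCB·BCD·BCD·DCB·A·DB
    A ↦ DB
    B ↦ A
    C ↦ DCB
    D ↦ BCD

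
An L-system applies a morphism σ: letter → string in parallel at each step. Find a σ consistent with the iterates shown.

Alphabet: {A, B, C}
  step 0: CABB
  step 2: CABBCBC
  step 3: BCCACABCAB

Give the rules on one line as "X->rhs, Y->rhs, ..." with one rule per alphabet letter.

  step 2 ⇒ step 3: CABBCBC ⇒ B·C·CA·CA·B·CA·B
    A ↦ C
    B ↦ CA
    C ↦ B

A->C, B->CA, C->B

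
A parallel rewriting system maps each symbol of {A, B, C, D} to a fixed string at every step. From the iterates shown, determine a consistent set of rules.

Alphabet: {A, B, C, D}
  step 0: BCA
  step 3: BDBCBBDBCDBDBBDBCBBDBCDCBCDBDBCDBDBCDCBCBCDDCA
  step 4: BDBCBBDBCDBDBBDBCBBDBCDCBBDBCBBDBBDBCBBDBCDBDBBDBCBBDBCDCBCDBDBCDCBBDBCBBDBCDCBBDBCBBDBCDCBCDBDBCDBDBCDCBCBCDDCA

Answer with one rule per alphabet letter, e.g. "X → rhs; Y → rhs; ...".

  step 3 ⇒ step 4: BDBCBBDBCDBDBBDBCBBDBCDCBCDBDBCDBDBCDCBCBCDDCA ⇒ BDB·CB·BDB·CD·BDB·BDB·CB·BDB·CD·CB·BDB·CB·BDB·BDB·CB·BDB·CD·BDB·BDB·CB·BDB·CD·CB·CD·BDB·CD·CB·BDB·CB·BDB·CD·CB·BDB·CB·BDB·CD·CB·CD·BDB·CD·BDB·CD·CB·CB·CD·DCA
    A ↦ DCA
    B ↦ BDB
    C ↦ CD
    D ↦ CB

A->DCA, B->BDB, C->CD, D->CB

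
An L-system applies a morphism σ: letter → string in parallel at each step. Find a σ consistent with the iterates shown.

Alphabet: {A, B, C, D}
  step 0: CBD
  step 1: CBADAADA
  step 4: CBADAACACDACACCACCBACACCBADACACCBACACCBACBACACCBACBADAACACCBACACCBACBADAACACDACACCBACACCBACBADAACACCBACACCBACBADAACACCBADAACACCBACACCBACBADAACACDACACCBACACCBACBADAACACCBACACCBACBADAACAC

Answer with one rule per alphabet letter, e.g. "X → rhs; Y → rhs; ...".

A->CAC, B->DAA, C->CBA, D->DA

  step 0 ⇒ step 1: CBD ⇒ CBA·DAA·DA
    B ↦ DAA
    C ↦ CBA
    D ↦ DA
    A ↦ CAC  (constrained at step 1)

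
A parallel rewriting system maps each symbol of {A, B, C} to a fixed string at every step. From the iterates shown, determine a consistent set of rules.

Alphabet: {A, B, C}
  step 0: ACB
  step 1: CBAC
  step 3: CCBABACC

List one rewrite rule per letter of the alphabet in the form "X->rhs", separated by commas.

  step 0 ⇒ step 1: ACB ⇒ C·BA·C
    A ↦ C
    B ↦ C
    C ↦ BA

A->C, B->C, C->BA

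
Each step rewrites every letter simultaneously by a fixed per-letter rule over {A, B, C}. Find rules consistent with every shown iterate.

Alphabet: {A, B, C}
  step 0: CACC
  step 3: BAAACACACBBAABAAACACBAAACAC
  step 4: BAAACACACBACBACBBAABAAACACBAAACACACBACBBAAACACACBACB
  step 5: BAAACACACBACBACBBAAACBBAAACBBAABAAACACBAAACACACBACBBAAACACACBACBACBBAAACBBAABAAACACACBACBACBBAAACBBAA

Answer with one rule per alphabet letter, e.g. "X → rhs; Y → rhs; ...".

  step 4 ⇒ step 5: BAAACACACBACBACBBAABAAACACBAAACACACBACBBAAACACACBACB ⇒ BAA·AC·AC·AC·B·AC·B·AC·B·BAA·AC·B·BAA·AC·B·BAA·BAA·AC·AC·BAA·AC·AC·AC·B·AC·B·BAA·AC·AC·AC·B·AC·B·AC·B·BAA·AC·B·BAA·BAA·AC·AC·AC·B·AC·B·AC·B·BAA·AC·B·BAA
    A ↦ AC
    B ↦ BAA
    C ↦ B

A->AC, B->BAA, C->B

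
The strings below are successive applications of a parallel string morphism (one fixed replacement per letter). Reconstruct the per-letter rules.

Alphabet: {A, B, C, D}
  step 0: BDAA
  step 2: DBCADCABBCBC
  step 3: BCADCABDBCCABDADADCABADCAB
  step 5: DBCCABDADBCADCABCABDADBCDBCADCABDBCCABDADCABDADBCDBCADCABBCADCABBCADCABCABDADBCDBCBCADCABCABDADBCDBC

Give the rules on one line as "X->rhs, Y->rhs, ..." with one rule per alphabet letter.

  step 2 ⇒ step 3: DBCADCABBCBC ⇒ BC·AD·CAB·D·BC·CAB·D·AD·AD·CAB·AD·CAB
    A ↦ D
    B ↦ AD
    C ↦ CAB
    D ↦ BC

A->D, B->AD, C->CAB, D->BC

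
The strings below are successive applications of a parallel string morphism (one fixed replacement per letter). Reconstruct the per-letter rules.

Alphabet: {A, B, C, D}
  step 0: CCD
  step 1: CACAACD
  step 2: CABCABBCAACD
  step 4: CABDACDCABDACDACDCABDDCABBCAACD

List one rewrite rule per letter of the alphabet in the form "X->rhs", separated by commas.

A->B, B->D, C->CA, D->ACD

  step 1 ⇒ step 2: CACAACD ⇒ CA·B·CA·B·B·CA·ACD
    A ↦ B
    C ↦ CA
    D ↦ ACD
    B ↦ D  (constrained at step 2)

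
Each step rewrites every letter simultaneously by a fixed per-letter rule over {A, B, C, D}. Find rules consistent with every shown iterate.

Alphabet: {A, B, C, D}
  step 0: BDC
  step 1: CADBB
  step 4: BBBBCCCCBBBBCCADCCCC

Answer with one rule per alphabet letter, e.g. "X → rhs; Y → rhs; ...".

A->CC, B->C, C->BB, D->AD

  step 0 ⇒ step 1: BDC ⇒ C·AD·BB
    B ↦ C
    C ↦ BB
    D ↦ AD
    A ↦ CC  (constrained at step 1)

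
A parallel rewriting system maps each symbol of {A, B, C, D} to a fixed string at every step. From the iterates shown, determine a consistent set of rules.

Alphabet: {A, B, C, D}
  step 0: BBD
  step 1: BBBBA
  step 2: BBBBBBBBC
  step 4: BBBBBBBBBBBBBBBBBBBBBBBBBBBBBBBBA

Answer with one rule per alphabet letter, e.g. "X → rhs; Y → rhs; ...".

A->C, B->BB, C->D, D->A

  step 1 ⇒ step 2: BBBBA ⇒ BB·BB·BB·BB·C
    A ↦ C
    B ↦ BB
    C ↦ D  (constrained at step 2)
  step 0 ⇒ step 1: BBD ⇒ BB·BB·A
    D ↦ A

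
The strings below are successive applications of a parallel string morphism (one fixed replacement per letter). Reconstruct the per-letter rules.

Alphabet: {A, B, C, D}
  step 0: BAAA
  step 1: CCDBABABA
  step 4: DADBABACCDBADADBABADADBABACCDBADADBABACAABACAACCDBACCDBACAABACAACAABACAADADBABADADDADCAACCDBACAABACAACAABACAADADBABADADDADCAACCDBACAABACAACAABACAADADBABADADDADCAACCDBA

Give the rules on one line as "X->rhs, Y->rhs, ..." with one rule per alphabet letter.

A->BA, B->CCD, C->DAD, D->CAA

  step 0 ⇒ step 1: BAAA ⇒ CCD·BA·BA·BA
    A ↦ BA
    B ↦ CCD
    C ↦ DAD  (constrained at step 1)
    D ↦ CAA  (constrained at step 1)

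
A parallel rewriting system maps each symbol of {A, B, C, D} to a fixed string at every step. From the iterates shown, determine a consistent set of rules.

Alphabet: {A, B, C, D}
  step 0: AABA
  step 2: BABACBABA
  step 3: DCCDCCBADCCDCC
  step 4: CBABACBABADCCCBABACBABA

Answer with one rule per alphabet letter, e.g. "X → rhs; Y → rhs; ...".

A->C, B->DC, C->BA, D->C

  step 3 ⇒ step 4: DCCDCCBADCCDCC ⇒ C·BA·BA·C·BA·BA·DC·C·C·BA·BA·C·BA·BA
    A ↦ C
    B ↦ DC
    C ↦ BA
    D ↦ C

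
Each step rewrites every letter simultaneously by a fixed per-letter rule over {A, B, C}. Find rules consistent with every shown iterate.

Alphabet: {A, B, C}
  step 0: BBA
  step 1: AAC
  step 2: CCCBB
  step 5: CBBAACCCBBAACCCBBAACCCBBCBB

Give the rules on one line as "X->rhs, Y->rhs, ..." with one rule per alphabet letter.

  step 1 ⇒ step 2: AAC ⇒ C·C·CBB
    A ↦ C
    C ↦ CBB
  step 0 ⇒ step 1: BBA ⇒ A·A·C
    B ↦ A

A->C, B->A, C->CBB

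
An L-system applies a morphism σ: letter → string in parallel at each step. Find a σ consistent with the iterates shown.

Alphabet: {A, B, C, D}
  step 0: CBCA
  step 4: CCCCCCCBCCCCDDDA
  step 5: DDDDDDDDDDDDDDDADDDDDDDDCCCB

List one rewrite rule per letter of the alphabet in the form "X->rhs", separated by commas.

  step 4 ⇒ step 5: CCCCCCCBCCCCDDDA ⇒ DD·DD·DD·DD·DD·DD·DD·DA·DD·DD·DD·DD·C·C·C·B
    A ↦ B
    B ↦ DA
    C ↦ DD
    D ↦ C

A->B, B->DA, C->DD, D->C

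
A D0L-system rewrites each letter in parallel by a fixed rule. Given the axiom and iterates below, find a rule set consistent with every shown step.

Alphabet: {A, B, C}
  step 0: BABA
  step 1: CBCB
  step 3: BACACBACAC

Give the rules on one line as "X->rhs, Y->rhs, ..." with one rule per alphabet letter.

A->B, B->C, C->AC

  step 0 ⇒ step 1: BABA ⇒ C·B·C·B
    A ↦ B
    B ↦ C
    C ↦ AC  (constrained at step 1)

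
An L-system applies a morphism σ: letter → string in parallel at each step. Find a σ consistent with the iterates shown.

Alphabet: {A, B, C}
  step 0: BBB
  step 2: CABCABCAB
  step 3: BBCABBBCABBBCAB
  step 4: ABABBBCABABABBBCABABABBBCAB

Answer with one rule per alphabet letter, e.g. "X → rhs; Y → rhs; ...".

  step 3 ⇒ step 4: BBCABBBCABBBCAB ⇒ AB·AB·BB·C·AB·AB·AB·BB·C·AB·AB·AB·BB·C·AB
    A ↦ C
    B ↦ AB
    C ↦ BB

A->C, B->AB, C->BB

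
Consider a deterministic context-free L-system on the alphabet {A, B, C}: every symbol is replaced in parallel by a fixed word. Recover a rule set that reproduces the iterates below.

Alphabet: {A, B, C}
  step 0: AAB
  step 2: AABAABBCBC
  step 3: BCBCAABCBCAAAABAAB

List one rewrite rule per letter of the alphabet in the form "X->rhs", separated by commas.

  step 2 ⇒ step 3: AABAABBCBC ⇒ BC·BC·AA·BC·BC·AA·AA·B·AA·B
    A ↦ BC
    B ↦ AA
    C ↦ B

A->BC, B->AA, C->B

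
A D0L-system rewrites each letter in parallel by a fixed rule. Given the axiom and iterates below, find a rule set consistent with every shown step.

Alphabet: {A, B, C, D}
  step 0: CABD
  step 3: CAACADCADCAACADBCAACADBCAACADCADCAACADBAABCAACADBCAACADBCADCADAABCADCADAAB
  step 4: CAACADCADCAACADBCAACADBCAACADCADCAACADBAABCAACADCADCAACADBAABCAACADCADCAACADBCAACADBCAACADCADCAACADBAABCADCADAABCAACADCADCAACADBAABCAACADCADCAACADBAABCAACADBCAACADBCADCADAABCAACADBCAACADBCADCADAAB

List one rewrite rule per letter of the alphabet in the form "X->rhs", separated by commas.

A->CAD, B->AAB, C->CAA, D->B

  step 3 ⇒ step 4: CAACADCADCAACADBCAACADBCAACADCADCAACADBAABCAACADBCAACADBCADCADAABCADCADAAB ⇒ CAA·CAD·CAD·CAA·CAD·B·CAA·CAD·B·CAA·CAD·CAD·CAA·CAD·B·AAB·CAA·CAD·CAD·CAA·CAD·B·AAB·CAA·CAD·CAD·CAA·CAD·B·CAA·CAD·B·CAA·CAD·CAD·CAA·CAD·B·AAB·CAD·CAD·AAB·CAA·CAD·CAD·CAA·CAD·B·AAB·CAA·CAD·CAD·CAA·CAD·B·AAB·CAA·CAD·B·CAA·CAD·B·CAD·CAD·AAB·CAA·CAD·B·CAA·CAD·B·CAD·CAD·AAB
    A ↦ CAD
    B ↦ AAB
    C ↦ CAA
    D ↦ B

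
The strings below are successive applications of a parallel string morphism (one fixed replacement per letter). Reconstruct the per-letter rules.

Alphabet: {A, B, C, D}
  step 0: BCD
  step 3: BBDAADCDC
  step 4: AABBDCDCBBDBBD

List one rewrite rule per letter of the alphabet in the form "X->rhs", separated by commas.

A->DC, B->A, C->D, D->BB

  step 3 ⇒ step 4: BBDAADCDC ⇒ A·A·BB·DC·DC·BB·D·BB·D
    A ↦ DC
    B ↦ A
    C ↦ D
    D ↦ BB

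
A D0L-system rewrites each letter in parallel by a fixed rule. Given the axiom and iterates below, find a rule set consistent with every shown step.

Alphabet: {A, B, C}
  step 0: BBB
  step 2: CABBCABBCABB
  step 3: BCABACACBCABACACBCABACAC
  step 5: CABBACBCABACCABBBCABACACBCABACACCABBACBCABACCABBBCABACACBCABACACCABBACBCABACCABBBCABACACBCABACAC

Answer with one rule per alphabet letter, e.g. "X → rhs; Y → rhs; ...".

A->CAB, B->AC, C->B

  step 2 ⇒ step 3: CABBCABBCABB ⇒ B·CAB·AC·AC·B·CAB·AC·AC·B·CAB·AC·AC
    A ↦ CAB
    B ↦ AC
    C ↦ B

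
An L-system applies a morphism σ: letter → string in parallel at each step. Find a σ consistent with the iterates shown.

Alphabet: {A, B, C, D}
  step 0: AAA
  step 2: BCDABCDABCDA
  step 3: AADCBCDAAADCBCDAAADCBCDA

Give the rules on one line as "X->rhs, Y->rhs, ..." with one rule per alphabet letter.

A->DA, B->AA, C->DC, D->BC

  step 2 ⇒ step 3: BCDABCDABCDA ⇒ AA·DC·BC·DA·AA·DC·BC·DA·AA·DC·BC·DA
    A ↦ DA
    B ↦ AA
    C ↦ DC
    D ↦ BC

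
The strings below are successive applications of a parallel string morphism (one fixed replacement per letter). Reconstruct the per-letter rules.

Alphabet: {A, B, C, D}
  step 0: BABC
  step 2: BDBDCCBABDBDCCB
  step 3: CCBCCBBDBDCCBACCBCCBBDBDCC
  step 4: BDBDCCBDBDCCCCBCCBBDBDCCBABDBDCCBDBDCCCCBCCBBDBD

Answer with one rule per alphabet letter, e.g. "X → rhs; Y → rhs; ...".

A->BA, B->CC, C->BD, D->B

  step 3 ⇒ step 4: CCBCCBBDBDCCBACCBCCBBDBDCC ⇒ BD·BD·CC·BD·BD·CC·CC·B·CC·B·BD·BD·CC·BA·BD·BD·CC·BD·BD·CC·CC·B·CC·B·BD·BD
    A ↦ BA
    B ↦ CC
    C ↦ BD
    D ↦ B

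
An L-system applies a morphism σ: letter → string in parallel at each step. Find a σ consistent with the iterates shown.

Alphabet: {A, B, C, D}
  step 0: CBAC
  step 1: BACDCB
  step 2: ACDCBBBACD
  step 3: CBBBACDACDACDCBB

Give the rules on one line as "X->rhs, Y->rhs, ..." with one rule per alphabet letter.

A->C, B->ACD, C->B, D->B

  step 2 ⇒ step 3: ACDCBBBACD ⇒ C·B·B·B·ACD·ACD·ACD·C·B·B
    A ↦ C
    B ↦ ACD
    C ↦ B
    D ↦ B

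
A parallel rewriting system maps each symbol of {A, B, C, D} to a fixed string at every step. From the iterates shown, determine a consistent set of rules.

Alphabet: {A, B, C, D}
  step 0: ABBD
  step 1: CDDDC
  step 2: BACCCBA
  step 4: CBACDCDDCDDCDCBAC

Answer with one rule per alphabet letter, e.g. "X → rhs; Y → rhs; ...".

A->CD, B->D, C->BA, D->C

  step 1 ⇒ step 2: CDDDC ⇒ BA·C·C·C·BA
    C ↦ BA
    D ↦ C
  step 0 ⇒ step 1: ABBD ⇒ CD·D·D·C
    A ↦ CD
  step 0 ⇒ step 1: ABBD ⇒ CD·D·D·C
    B ↦ D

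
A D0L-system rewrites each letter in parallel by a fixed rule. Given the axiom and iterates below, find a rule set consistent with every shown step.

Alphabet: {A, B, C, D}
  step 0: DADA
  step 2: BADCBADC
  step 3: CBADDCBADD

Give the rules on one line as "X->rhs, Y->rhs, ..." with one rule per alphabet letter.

A->B, B->C, C->D, D->AD

  step 2 ⇒ step 3: BADCBADC ⇒ C·B·AD·D·C·B·AD·D
    A ↦ B
    B ↦ C
    C ↦ D
    D ↦ AD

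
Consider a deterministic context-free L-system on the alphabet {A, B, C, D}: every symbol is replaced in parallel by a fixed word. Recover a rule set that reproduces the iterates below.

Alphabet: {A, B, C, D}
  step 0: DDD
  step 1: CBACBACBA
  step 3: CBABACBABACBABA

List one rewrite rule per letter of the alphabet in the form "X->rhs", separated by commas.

  step 0 ⇒ step 1: DDD ⇒ CBA·CBA·CBA
    D ↦ CBA
    A ↦ B  (constrained at step 1)
    B ↦ A  (constrained at step 1)
    C ↦ D  (constrained at step 1)

A->B, B->A, C->D, D->CBA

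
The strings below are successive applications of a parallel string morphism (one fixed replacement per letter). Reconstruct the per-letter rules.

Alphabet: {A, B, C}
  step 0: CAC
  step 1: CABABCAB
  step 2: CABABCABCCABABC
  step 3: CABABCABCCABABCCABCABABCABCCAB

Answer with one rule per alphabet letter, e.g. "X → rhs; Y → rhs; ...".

A->AB, B->C, C->CAB

  step 2 ⇒ step 3: CABABCABCCABABC ⇒ CAB·AB·C·AB·C·CAB·AB·C·CAB·CAB·AB·C·AB·C·CAB
    A ↦ AB
    B ↦ C
    C ↦ CAB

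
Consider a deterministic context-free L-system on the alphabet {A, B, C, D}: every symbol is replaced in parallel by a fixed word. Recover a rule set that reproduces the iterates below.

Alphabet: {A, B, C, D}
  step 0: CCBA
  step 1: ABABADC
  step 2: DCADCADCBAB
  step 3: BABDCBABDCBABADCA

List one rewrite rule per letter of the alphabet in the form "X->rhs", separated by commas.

  step 2 ⇒ step 3: DCADCADCBAB ⇒ B·AB·DC·B·AB·DC·B·AB·A·DC·A
    A ↦ DC
    B ↦ A
    C ↦ AB
    D ↦ B

A->DC, B->A, C->AB, D->B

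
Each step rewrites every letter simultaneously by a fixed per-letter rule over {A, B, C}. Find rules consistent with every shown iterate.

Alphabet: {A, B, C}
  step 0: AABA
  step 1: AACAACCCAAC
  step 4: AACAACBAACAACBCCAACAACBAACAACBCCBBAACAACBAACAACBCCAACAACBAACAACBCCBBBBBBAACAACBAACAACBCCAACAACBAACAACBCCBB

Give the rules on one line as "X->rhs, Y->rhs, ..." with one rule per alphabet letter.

A->AAC, B->CC, C->B

  step 0 ⇒ step 1: AABA ⇒ AAC·AAC·CC·AAC
    A ↦ AAC
    B ↦ CC
    C ↦ B  (constrained at step 1)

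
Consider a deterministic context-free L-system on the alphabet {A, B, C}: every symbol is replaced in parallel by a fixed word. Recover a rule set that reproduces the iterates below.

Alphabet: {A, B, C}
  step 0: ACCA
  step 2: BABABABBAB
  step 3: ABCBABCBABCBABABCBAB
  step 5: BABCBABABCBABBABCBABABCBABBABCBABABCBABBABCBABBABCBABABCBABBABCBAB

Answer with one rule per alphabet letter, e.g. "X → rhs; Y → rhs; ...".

A->CB, B->AB, C->B

  step 2 ⇒ step 3: BABABABBAB ⇒ AB·CB·AB·CB·AB·CB·AB·AB·CB·AB
    A ↦ CB
    B ↦ AB
    C ↦ B  (constrained at step 0)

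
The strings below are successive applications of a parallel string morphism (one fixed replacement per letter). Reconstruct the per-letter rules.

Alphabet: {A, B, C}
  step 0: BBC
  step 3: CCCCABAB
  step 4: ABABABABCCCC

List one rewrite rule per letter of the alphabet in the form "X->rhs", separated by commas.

  step 3 ⇒ step 4: CCCCABAB ⇒ AB·AB·AB·AB·C·C·C·C
    A ↦ C
    B ↦ C
    C ↦ AB

A->C, B->C, C->AB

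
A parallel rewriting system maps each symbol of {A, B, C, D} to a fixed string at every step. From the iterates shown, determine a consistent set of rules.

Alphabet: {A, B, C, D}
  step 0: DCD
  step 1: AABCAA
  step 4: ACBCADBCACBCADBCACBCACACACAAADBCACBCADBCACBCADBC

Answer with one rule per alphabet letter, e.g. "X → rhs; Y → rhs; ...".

A->AC, B->AD, C->BC, D->AA

  step 0 ⇒ step 1: DCD ⇒ AA·BC·AA
    C ↦ BC
    D ↦ AA
    A ↦ AC  (constrained at step 1)
    B ↦ AD  (constrained at step 1)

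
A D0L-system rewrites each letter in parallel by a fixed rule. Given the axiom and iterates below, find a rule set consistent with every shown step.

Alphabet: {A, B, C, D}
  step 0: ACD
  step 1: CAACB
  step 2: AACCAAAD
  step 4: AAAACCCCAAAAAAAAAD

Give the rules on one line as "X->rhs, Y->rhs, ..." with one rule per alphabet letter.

A->C, B->AD, C->AA, D->CB

  step 1 ⇒ step 2: CAACB ⇒ AA·C·C·AA·AD
    A ↦ C
    B ↦ AD
    C ↦ AA
  step 0 ⇒ step 1: ACD ⇒ C·AA·CB
    D ↦ CB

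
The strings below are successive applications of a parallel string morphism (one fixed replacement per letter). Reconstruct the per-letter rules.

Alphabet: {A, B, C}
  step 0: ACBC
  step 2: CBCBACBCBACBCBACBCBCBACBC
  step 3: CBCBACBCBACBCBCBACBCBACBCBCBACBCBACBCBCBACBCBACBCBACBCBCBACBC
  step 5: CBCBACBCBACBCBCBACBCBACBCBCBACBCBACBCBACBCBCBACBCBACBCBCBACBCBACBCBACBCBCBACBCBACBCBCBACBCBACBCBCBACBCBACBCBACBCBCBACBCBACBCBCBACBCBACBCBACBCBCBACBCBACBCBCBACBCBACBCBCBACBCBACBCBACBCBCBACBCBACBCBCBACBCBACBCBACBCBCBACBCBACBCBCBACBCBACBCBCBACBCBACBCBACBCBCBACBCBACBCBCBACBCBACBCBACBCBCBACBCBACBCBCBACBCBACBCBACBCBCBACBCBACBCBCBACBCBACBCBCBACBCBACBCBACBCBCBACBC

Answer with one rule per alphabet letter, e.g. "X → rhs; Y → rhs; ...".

  step 2 ⇒ step 3: CBCBACBCBACBCBACBCBCBACBC ⇒ CBC·BA·CBC·BA·CB·CBC·BA·CBC·BA·CB·CBC·BA·CBC·BA·CB·CBC·BA·CBC·BA·CBC·BA·CB·CBC·BA·CBC
    A ↦ CB
    B ↦ BA
    C ↦ CBC

A->CB, B->BA, C->CBC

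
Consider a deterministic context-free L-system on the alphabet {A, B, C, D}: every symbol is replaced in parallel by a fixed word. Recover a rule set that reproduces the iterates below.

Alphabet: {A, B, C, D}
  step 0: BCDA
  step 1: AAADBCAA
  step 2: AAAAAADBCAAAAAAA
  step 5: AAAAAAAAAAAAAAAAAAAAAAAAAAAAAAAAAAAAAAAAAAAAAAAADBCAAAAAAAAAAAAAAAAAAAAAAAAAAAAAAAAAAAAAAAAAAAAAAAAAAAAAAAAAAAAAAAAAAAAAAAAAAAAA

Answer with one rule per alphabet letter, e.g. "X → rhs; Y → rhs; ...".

  step 1 ⇒ step 2: AAADBCAA ⇒ AA·AA·AA·DBC·AA·A·AA·AA
    A ↦ AA
    B ↦ AA
    C ↦ A
    D ↦ DBC

A->AA, B->AA, C->A, D->DBC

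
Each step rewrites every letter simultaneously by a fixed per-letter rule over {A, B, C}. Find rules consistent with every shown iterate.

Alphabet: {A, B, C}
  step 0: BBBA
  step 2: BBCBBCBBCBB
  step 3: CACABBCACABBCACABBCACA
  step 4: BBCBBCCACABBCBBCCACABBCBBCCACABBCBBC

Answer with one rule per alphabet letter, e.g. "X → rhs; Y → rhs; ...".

  step 3 ⇒ step 4: CACABBCACABBCACABBCACA ⇒ BB·C·BB·C·CA·CA·BB·C·BB·C·CA·CA·BB·C·BB·C·CA·CA·BB·C·BB·C
    A ↦ C
    B ↦ CA
    C ↦ BB

A->C, B->CA, C->BB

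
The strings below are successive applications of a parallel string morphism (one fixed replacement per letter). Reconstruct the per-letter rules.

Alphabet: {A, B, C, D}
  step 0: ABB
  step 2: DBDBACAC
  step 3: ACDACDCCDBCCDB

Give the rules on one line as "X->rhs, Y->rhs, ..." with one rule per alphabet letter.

A->CC, B->D, C->DB, D->AC

  step 2 ⇒ step 3: DBDBACAC ⇒ AC·D·AC·D·CC·DB·CC·DB
    A ↦ CC
    B ↦ D
    C ↦ DB
    D ↦ AC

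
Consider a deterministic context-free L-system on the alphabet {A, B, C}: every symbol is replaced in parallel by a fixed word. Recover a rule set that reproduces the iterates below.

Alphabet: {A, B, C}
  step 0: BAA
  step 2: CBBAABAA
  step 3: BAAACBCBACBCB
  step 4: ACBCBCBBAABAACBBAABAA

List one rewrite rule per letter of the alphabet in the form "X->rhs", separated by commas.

  step 3 ⇒ step 4: BAAACBCBACBCB ⇒ A·CB·CB·CB·BA·A·BA·A·CB·BA·A·BA·A
    A ↦ CB
    B ↦ A
    C ↦ BA

A->CB, B->A, C->BA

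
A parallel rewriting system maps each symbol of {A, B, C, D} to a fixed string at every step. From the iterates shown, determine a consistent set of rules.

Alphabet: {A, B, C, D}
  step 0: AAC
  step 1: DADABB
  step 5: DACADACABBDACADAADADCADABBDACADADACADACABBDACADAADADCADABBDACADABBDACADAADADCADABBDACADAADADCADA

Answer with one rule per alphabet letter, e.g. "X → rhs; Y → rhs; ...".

  step 0 ⇒ step 1: AAC ⇒ DA·DA·BB
    A ↦ DA
    C ↦ BB
    B ↦ AD  (constrained at step 1)
    D ↦ CA  (constrained at step 1)

A->DA, B->AD, C->BB, D->CA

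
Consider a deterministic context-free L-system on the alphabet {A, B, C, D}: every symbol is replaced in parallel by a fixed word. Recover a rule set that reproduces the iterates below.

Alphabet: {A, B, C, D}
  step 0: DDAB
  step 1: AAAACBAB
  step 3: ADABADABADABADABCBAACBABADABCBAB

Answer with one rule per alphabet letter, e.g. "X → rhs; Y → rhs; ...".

  step 0 ⇒ step 1: DDAB ⇒ AA·AA·CB·AB
    A ↦ CB
    B ↦ AB
    D ↦ AA
    C ↦ AD  (constrained at step 1)

A->CB, B->AB, C->AD, D->AA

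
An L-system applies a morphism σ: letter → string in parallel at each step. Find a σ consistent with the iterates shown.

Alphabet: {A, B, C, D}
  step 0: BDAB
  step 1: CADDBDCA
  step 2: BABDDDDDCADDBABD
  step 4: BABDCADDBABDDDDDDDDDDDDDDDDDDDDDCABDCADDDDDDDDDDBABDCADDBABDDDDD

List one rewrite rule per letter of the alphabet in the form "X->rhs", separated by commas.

  step 1 ⇒ step 2: CADDBDCA ⇒ BA·BD·DD·DD·CA·DD·BA·BD
    A ↦ BD
    B ↦ CA
    C ↦ BA
    D ↦ DD

A->BD, B->CA, C->BA, D->DD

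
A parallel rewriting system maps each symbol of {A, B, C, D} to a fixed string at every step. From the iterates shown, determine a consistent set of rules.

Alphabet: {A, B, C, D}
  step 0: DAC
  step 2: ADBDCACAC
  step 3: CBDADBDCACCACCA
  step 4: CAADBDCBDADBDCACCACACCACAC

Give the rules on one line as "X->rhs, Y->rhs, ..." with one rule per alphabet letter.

A->C, B->AD, C->CA, D->BD

  step 3 ⇒ step 4: CBDADBDCACCACCA ⇒ CA·AD·BD·C·BD·AD·BD·CA·C·CA·CA·C·CA·CA·C
    A ↦ C
    B ↦ AD
    C ↦ CA
    D ↦ BD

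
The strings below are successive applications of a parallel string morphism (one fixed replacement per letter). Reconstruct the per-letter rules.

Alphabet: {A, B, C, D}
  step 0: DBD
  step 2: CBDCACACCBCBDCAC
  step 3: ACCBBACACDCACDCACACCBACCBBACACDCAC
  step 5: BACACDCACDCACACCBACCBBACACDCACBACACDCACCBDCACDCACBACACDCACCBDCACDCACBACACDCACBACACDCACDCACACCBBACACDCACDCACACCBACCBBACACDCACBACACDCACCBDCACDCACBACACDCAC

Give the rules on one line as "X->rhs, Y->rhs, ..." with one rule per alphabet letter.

  step 2 ⇒ step 3: CBDCACACCBCBDCAC ⇒ AC·CB·BAC·AC·DC·AC·DC·AC·AC·CB·AC·CB·BAC·AC·DC·AC
    A ↦ DC
    B ↦ CB
    C ↦ AC
    D ↦ BAC

A->DC, B->CB, C->AC, D->BAC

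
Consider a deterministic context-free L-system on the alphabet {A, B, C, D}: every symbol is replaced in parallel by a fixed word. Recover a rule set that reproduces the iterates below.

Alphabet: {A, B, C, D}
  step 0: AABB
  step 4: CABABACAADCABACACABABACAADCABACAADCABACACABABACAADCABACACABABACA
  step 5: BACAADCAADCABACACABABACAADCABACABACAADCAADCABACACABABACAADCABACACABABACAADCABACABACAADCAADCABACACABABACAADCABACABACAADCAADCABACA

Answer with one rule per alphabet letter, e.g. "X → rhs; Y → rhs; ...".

A->CA, B->AD, C->BA, D->BA

  step 4 ⇒ step 5: CABABACAADCABACACABABACAADCABACAADCABACACABABACAADCABACACABABACA ⇒ BA·CA·AD·CA·AD·CA·BA·CA·CA·BA·BA·CA·AD·CA·BA·CA·BA·CA·AD·CA·AD·CA·BA·CA·CA·BA·BA·CA·AD·CA·BA·CA·CA·BA·BA·CA·AD·CA·BA·CA·BA·CA·AD·CA·AD·CA·BA·CA·CA·BA·BA·CA·AD·CA·BA·CA·BA·CA·AD·CA·AD·CA·BA·CA
    A ↦ CA
    B ↦ AD
    C ↦ BA
    D ↦ BA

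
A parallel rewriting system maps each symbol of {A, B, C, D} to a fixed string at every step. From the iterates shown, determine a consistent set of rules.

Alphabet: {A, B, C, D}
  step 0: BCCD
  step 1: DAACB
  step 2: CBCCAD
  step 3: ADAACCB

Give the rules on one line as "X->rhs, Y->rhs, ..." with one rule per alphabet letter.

A->C, B->D, C->A, D->CB

  step 2 ⇒ step 3: CBCCAD ⇒ A·D·A·A·C·CB
    A ↦ C
    B ↦ D
    C ↦ A
    D ↦ CB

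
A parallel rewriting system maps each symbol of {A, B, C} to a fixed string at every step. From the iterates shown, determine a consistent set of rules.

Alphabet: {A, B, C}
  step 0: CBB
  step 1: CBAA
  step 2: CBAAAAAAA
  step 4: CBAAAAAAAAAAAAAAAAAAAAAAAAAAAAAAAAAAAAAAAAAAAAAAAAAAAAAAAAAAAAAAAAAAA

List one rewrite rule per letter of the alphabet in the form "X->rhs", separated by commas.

A->AAA, B->A, C->CB

  step 1 ⇒ step 2: CBAA ⇒ CB·A·AAA·AAA
    A ↦ AAA
    B ↦ A
    C ↦ CB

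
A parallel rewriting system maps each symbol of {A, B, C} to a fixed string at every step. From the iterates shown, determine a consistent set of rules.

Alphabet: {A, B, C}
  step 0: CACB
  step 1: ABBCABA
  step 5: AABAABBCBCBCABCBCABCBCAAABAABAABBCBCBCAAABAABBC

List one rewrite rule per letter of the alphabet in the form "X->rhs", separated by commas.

  step 0 ⇒ step 1: CACB ⇒ AB·BC·AB·A
    A ↦ BC
    B ↦ A
    C ↦ AB

A->BC, B->A, C->AB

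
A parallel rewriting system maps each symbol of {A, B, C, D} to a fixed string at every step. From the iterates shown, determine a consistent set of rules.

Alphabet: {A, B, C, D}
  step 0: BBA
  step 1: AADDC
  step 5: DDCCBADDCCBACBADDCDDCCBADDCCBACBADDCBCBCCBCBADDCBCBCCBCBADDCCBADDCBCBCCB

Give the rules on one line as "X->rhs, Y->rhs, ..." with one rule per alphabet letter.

A->DDC, B->A, C->CB, D->BC

  step 0 ⇒ step 1: BBA ⇒ A·A·DDC
    A ↦ DDC
    B ↦ A
    C ↦ CB  (constrained at step 1)
    D ↦ BC  (constrained at step 1)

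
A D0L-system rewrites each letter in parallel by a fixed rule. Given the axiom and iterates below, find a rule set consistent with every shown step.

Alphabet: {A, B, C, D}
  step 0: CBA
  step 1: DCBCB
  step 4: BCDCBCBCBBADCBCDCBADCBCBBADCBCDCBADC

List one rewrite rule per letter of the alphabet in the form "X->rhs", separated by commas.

  step 0 ⇒ step 1: CBA ⇒ DC·BC·B
    A ↦ B
    B ↦ BC
    C ↦ DC
    D ↦ BA  (constrained at step 1)

A->B, B->BC, C->DC, D->BA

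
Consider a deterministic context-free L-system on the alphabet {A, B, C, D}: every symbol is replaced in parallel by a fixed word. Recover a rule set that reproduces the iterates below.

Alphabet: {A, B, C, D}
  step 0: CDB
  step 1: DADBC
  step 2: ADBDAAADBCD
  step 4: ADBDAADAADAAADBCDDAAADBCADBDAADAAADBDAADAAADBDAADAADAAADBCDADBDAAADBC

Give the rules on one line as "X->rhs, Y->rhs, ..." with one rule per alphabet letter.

A->DAA, B->C, C->D, D->ADB

  step 1 ⇒ step 2: DADBC ⇒ ADB·DAA·ADB·C·D
    A ↦ DAA
    B ↦ C
    C ↦ D
    D ↦ ADB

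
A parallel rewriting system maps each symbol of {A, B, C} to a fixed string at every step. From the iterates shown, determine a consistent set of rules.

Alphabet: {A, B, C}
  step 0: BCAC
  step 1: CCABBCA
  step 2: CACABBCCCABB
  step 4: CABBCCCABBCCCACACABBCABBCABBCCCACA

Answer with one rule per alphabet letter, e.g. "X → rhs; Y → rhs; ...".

A->BB, B->C, C->CA

  step 1 ⇒ step 2: CCABBCA ⇒ CA·CA·BB·C·C·CA·BB
    A ↦ BB
    B ↦ C
    C ↦ CA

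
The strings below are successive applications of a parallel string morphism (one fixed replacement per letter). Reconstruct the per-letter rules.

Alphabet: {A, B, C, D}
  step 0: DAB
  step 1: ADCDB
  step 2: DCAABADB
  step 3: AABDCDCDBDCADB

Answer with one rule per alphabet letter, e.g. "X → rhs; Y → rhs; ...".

  step 2 ⇒ step 3: DCAABADB ⇒ A·AB·DC·DC·DB·DC·A·DB
    A ↦ DC
    B ↦ DB
    C ↦ AB
    D ↦ A

A->DC, B->DB, C->AB, D->A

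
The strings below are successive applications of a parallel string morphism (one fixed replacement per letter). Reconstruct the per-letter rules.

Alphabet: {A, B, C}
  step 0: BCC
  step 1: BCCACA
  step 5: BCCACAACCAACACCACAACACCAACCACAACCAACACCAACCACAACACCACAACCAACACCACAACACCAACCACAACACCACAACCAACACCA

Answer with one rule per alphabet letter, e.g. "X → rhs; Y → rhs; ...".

A->AC, B->BC, C->CA

  step 0 ⇒ step 1: BCC ⇒ BC·CA·CA
    B ↦ BC
    C ↦ CA
    A ↦ AC  (constrained at step 1)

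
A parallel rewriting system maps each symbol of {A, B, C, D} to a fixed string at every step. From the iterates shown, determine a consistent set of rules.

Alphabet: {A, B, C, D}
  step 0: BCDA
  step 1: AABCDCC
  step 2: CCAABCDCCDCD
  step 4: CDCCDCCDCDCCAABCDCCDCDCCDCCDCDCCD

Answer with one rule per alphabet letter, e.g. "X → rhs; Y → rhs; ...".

A->C, B->AAB, C->CD, D->C

  step 1 ⇒ step 2: AABCDCC ⇒ C·C·AAB·CD·C·CD·CD
    A ↦ C
    B ↦ AAB
    C ↦ CD
    D ↦ C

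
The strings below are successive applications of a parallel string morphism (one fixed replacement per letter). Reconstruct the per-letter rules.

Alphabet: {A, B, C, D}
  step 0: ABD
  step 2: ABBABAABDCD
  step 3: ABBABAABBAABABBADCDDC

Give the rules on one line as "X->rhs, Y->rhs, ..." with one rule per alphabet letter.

A->AB, B->BA, C->D, D->DC

  step 2 ⇒ step 3: ABBABAABDCD ⇒ AB·BA·BA·AB·BA·AB·AB·BA·DC·D·DC
    A ↦ AB
    B ↦ BA
    C ↦ D
    D ↦ DC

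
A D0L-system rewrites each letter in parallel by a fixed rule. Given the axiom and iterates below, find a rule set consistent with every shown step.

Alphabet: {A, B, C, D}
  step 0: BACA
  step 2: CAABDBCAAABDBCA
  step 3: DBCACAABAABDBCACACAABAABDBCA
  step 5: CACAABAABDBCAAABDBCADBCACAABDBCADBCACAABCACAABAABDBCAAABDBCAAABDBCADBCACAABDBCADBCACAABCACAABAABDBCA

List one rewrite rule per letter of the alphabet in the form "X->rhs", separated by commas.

  step 2 ⇒ step 3: CAABDBCAAABDBCA ⇒ DB·CA·CA·AB·A·AB·DB·CA·CA·CA·AB·A·AB·DB·CA
    A ↦ CA
    B ↦ AB
    C ↦ DB
    D ↦ A

A->CA, B->AB, C->DB, D->A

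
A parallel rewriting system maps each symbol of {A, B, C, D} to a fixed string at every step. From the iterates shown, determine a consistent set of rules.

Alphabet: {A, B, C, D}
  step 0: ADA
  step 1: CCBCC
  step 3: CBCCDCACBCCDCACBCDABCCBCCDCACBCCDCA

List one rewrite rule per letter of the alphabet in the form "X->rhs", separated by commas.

A->C, B->DCA, C->DAB, D->CBC

  step 0 ⇒ step 1: ADA ⇒ C·CBC·C
    A ↦ C
    D ↦ CBC
    B ↦ DCA  (constrained at step 1)
    C ↦ DAB  (constrained at step 1)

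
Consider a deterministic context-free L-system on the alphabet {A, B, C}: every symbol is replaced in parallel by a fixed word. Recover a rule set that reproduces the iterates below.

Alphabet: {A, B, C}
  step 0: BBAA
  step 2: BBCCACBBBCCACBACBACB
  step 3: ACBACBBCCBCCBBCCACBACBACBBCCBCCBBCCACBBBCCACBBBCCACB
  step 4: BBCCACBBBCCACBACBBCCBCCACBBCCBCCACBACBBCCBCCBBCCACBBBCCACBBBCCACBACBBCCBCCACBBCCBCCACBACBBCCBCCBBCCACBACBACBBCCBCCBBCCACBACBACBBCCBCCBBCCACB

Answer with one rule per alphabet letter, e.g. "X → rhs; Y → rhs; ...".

A->B, B->ACB, C->BCC

  step 3 ⇒ step 4: ACBACBBCCBCCBBCCACBACBACBBCCBCCBBCCACBBBCCACBBBCCACB ⇒ B·BCC·ACB·B·BCC·ACB·ACB·BCC·BCC·ACB·BCC·BCC·ACB·ACB·BCC·BCC·B·BCC·ACB·B·BCC·ACB·B·BCC·ACB·ACB·BCC·BCC·ACB·BCC·BCC·ACB·ACB·BCC·BCC·B·BCC·ACB·ACB·ACB·BCC·BCC·B·BCC·ACB·ACB·ACB·BCC·BCC·B·BCC·ACB
    A ↦ B
    B ↦ ACB
    C ↦ BCC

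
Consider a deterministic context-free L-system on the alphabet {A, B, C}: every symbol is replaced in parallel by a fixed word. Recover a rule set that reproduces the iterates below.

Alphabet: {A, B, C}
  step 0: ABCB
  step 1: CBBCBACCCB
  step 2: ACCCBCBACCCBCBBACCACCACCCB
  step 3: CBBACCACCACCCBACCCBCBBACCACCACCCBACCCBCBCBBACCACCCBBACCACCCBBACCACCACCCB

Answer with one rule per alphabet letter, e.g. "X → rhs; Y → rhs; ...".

A->CBB, B->CB, C->ACC

  step 2 ⇒ step 3: ACCCBCBACCCBCBBACCACCACCCB ⇒ CBB·ACC·ACC·ACC·CB·ACC·CB·CBB·ACC·ACC·ACC·CB·ACC·CB·CB·CBB·ACC·ACC·CBB·ACC·ACC·CBB·ACC·ACC·ACC·CB
    A ↦ CBB
    B ↦ CB
    C ↦ ACC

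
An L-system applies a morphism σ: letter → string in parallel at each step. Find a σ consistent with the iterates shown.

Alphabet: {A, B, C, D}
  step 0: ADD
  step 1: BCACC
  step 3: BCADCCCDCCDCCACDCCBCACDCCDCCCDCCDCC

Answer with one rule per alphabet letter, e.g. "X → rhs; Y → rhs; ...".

A->BCA, B->AC, C->DCC, D->C

  step 0 ⇒ step 1: ADD ⇒ BCA·C·C
    A ↦ BCA
    D ↦ C
    B ↦ AC  (constrained at step 1)
    C ↦ DCC  (constrained at step 1)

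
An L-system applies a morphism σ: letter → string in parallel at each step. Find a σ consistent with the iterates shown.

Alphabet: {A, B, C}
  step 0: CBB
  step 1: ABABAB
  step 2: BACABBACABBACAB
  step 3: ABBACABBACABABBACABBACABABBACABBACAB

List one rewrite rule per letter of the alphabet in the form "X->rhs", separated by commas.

  step 2 ⇒ step 3: BACABBACABBACAB ⇒ AB·BAC·AB·BAC·AB·AB·BAC·AB·BAC·AB·AB·BAC·AB·BAC·AB
    A ↦ BAC
    B ↦ AB
    C ↦ AB

A->BAC, B->AB, C->AB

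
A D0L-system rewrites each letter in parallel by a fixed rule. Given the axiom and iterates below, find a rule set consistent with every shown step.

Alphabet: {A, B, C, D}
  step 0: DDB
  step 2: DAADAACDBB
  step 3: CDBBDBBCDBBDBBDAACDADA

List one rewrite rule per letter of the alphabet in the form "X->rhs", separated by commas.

  step 2 ⇒ step 3: DAADAACDBB ⇒ C·DBB·DBB·C·DBB·DBB·DAA·C·DA·DA
    A ↦ DBB
    B ↦ DA
    C ↦ DAA
    D ↦ C

A->DBB, B->DA, C->DAA, D->C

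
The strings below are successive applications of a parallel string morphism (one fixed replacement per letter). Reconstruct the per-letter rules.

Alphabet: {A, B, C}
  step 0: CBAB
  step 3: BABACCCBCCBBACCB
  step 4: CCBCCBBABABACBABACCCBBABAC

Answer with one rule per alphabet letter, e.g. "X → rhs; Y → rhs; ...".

  step 3 ⇒ step 4: BABACCCBCCBBACCB ⇒ C·CB·C·CB·BA·BA·BA·C·BA·BA·C·C·CB·BA·BA·C
    A ↦ CB
    B ↦ C
    C ↦ BA

A->CB, B->C, C->BA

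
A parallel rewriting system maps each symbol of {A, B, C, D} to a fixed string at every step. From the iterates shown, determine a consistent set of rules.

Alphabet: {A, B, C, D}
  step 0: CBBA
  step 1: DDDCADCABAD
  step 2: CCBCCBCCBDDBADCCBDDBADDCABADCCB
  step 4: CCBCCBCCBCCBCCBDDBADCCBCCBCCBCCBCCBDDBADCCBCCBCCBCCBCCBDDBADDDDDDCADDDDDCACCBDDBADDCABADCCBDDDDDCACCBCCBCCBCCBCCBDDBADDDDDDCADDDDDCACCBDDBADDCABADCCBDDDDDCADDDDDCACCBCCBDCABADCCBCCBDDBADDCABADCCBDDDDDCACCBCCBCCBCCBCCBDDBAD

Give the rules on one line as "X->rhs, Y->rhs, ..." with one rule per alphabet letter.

  step 1 ⇒ step 2: DDDCADCABAD ⇒ CCB·CCB·CCB·DD·BAD·CCB·DD·BAD·DCA·BAD·CCB
    A ↦ BAD
    B ↦ DCA
    C ↦ DD
    D ↦ CCB

A->BAD, B->DCA, C->DD, D->CCB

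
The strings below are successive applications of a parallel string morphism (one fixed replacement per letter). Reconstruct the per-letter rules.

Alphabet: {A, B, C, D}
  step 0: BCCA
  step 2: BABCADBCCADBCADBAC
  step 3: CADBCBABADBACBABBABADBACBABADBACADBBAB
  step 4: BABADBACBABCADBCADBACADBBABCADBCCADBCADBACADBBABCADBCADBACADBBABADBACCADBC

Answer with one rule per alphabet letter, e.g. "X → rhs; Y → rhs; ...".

A->ADB, B->C, C->BAB, D->A

  step 3 ⇒ step 4: CADBCBABADBACBABBABADBACBABADBACADBBAB ⇒ BAB·ADB·A·C·BAB·C·ADB·C·ADB·A·C·ADB·BAB·C·ADB·C·C·ADB·C·ADB·A·C·ADB·BAB·C·ADB·C·ADB·A·C·ADB·BAB·ADB·A·C·C·ADB·C
    A ↦ ADB
    B ↦ C
    C ↦ BAB
    D ↦ A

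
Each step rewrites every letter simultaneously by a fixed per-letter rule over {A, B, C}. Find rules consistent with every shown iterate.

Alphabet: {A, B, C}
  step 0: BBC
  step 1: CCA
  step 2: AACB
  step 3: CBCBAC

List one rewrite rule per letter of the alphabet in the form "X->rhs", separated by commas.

  step 2 ⇒ step 3: AACB ⇒ CB·CB·A·C
    A ↦ CB
    B ↦ C
    C ↦ A

A->CB, B->C, C->A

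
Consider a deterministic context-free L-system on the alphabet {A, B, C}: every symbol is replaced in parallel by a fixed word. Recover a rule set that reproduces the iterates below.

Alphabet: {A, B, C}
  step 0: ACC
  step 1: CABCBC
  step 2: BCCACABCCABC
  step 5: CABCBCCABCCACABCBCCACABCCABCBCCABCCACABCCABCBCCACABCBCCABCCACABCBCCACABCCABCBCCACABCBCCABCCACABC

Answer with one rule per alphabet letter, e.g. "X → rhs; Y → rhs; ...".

  step 1 ⇒ step 2: CABCBC ⇒ BC·CA·CA·BC·CA·BC
    A ↦ CA
    B ↦ CA
    C ↦ BC

A->CA, B->CA, C->BC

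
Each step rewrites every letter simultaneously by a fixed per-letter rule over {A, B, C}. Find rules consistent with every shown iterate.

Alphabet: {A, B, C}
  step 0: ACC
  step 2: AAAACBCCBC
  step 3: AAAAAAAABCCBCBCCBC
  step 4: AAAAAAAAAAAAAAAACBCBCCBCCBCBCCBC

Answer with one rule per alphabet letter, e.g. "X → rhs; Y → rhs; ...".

  step 3 ⇒ step 4: AAAAAAAABCCBCBCCBC ⇒ AA·AA·AA·AA·AA·AA·AA·AA·C·BC·BC·C·BC·C·BC·BC·C·BC
    A ↦ AA
    B ↦ C
    C ↦ BC

A->AA, B->C, C->BC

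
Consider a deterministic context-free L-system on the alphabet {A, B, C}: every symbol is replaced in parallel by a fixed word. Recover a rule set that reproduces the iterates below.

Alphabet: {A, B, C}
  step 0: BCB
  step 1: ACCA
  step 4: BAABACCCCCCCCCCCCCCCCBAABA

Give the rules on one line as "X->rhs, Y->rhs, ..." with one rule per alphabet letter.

  step 0 ⇒ step 1: BCB ⇒ A·CC·A
    B ↦ A
    C ↦ CC
    A ↦ BA  (constrained at step 1)

A->BA, B->A, C->CC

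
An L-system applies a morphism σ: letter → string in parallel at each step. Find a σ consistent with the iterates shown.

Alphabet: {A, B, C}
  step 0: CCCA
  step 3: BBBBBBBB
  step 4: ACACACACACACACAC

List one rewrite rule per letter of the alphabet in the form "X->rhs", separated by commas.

A->B, B->AC, C->B

  step 3 ⇒ step 4: BBBBBBBB ⇒ AC·AC·AC·AC·AC·AC·AC·AC
    B ↦ AC
    A ↦ B  (constrained at step 0)
    C ↦ B  (constrained at step 0)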